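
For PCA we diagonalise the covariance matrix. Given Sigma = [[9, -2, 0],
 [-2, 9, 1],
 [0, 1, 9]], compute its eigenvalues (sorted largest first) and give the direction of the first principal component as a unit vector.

Step 1 — characteristic polynomial p(λ) = det(λI - Sigma) = λ³ - tr·λ² + c_1·λ - det, where tr = trace, c_1 = sum of the principal 2×2 minors, det = det(Sigma):
  tr = 9 + 9 + 9 = 27,
  c_1 = (9·9 - (-2)²) + (9·9 - (0)²) + (9·9 - (1)²) = 77 + 81 + 80 = 238,
  det = 9·(9·9 - (1)²) - (-2)·((-2)·9 - (1)·(0)) + (0)·((-2)·(1) - 9·(0)) = 9·(80) - (-2)·(-18) + (0)·(-2) = 684.
  So p(λ) = λ³ - 27λ² + 238λ - 684.
Step 2 — look for an integer root (rational root theorem: any rational root is an integer divisor of 684). Testing λ = 9:
  p(9) = 729 - 2187 + 2142 - 684 = 0  ✓
  Dividing out (λ - 9): p(λ) = (λ - 9)(λ² - 18λ + 76).
Step 3 — remaining eigenvalues from the quadratic λ² - 18λ + 76 = 0:
  Δ = 18² - 4·76 = 324 - 304 = 20,  λ = (18 ± √20)/2 = (18 ± 4.4721)/2 ≈ 11.2361 or 6.7639.
  Sorted: λ_1 = 11.2361,  λ_2 = 9,  λ_3 = 6.7639  (check: sum = 27 = tr ✓).

Step 4 — unit eigenvector for λ_1 ≈ 11.2361: v spans the null space of (Sigma - λ_1 I), whose rows are
  r_1 = (-2.2361, -2, 0),  r_2 = (-2, -2.2361, 1),  r_3 = (0, 1, -2.2361).
  v is orthogonal to every row, so take v ∝ r_1 × r_2 = ((-2)·(1) - (0)·(-2.2361), (0)·(-2) - (-2.2361)·(1), (-2.2361)·(-2.2361) - (-2)·(-2)) ≈ (-2, 2.2361, 1).
  Rescale (multiply by -1 so the first nonzero entry is positive): u = (2, -2.2361, -1).
  ||u|| = √((2)² + (-2.2361)² + (-1)²) = √(10) ≈ 3.1623,  v_1 = u/||u|| ≈ (0.6325, -0.7071, -0.3162) (||v_1|| = 1).

λ_1 = 11.2361,  λ_2 = 9,  λ_3 = 6.7639;  v_1 ≈ (0.6325, -0.7071, -0.3162)


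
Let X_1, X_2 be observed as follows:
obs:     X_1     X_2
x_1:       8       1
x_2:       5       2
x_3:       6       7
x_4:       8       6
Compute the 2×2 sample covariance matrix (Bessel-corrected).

Step 1 — column means:
  mean(X_1) = (8 + 5 + 6 + 8) / 4 = 27/4 = 6.75
  mean(X_2) = (1 + 2 + 7 + 6) / 4 = 16/4 = 4

Step 2 — sample covariance S[i,j] = (1/(n-1)) · Σ_k (x_{k,i} - mean_i) · (x_{k,j} - mean_j), with n-1 = 3.
  S[X_1,X_1] = ((1.25)·(1.25) + (-1.75)·(-1.75) + (-0.75)·(-0.75) + (1.25)·(1.25)) / 3 = 6.75/3 = 2.25
  S[X_1,X_2] = ((1.25)·(-3) + (-1.75)·(-2) + (-0.75)·(3) + (1.25)·(2)) / 3 = 0/3 = 0
  S[X_2,X_2] = ((-3)·(-3) + (-2)·(-2) + (3)·(3) + (2)·(2)) / 3 = 26/3 = 8.6667

S is symmetric (S[j,i] = S[i,j]). Assembling:

S = [[2.25, 0],
 [0, 8.6667]]


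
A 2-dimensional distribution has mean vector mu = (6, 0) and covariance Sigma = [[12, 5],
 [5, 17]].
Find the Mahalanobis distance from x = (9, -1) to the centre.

Step 1 — centre the observation: (x - mu) = (3, -1).

Step 2 — invert Sigma. det(Sigma) = 12·17 - (5)² = 179.
  Sigma^{-1} = (1/det) · [[d, -b], [-b, a]] = [[0.095, -0.0279],
 [-0.0279, 0.067]].

Step 3 — form the quadratic (x - mu)^T · Sigma^{-1} · (x - mu):
  Sigma^{-1} · (x - mu) = (0.3128, -0.1508).
  (x - mu)^T · [Sigma^{-1} · (x - mu)] = (3)·(0.3128) + (-1)·(-0.1508) = 1.0894.

Step 4 — take square root: d = √(1.0894) ≈ 1.0437.

d(x, mu) = √(1.0894) ≈ 1.0437


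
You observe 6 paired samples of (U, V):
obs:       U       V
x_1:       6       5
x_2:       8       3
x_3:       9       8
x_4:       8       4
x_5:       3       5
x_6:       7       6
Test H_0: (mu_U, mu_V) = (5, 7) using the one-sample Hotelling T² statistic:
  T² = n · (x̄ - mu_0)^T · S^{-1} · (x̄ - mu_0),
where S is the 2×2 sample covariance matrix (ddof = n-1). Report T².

Step 1 — sample mean vector:
  mean(U) = (6 + 8 + 9 + 8 + 3 + 7) / 6 = 41/6 = 6.8333
  mean(V) = (5 + 3 + 8 + 4 + 5 + 6) / 6 = 31/6 = 5.1667
  x̄ = (6.8333, 5.1667),  deviation x̄ - mu_0 = (6.8333, 5.1667) - (5, 7) = (1.8333, -1.8333).

Step 2 — sample covariance matrix, S[i,j] = (1/(n-1)) · Σ_k (x_{k,i} - mean_i) · (x_{k,j} - mean_j), divisor n-1 = 5:
  S[U,U] = ((-0.8333)·(-0.8333) + (1.1667)·(1.1667) + (2.1667)·(2.1667) + (1.1667)·(1.1667) + (-3.8333)·(-3.8333) + (0.1667)·(0.1667)) / 5 = 22.8333/5 = 4.5667
  S[U,V] = ((-0.8333)·(-0.1667) + (1.1667)·(-2.1667) + (2.1667)·(2.8333) + (1.1667)·(-1.1667) + (-3.8333)·(-0.1667) + (0.1667)·(0.8333)) / 5 = 3.1667/5 = 0.6333
  S[V,V] = ((-0.1667)·(-0.1667) + (-2.1667)·(-2.1667) + (2.8333)·(2.8333) + (-1.1667)·(-1.1667) + (-0.1667)·(-0.1667) + (0.8333)·(0.8333)) / 5 = 14.8333/5 = 2.9667
  S = [[4.5667, 0.6333],
 [0.6333, 2.9667]].

Step 3 — invert S. det(S) = 4.5667·2.9667 - (0.6333)² = 13.1467.
  S^{-1} = (1/det) · [[d, -b], [-b, a]] = [[0.2257, -0.0482],
 [-0.0482, 0.3474]].

Step 4 — quadratic form (x̄ - mu_0)^T · S^{-1} · (x̄ - mu_0):
  S^{-1} · (x̄ - mu_0) = (0.502, -0.7252),
  (x̄ - mu_0)^T · [...] = (1.8333)·(0.502) + (-1.8333)·(-0.7252) = 2.2498.

Step 5 — scale by n: T² = 6 · 2.2498 = 13.499.

T² ≈ 13.499


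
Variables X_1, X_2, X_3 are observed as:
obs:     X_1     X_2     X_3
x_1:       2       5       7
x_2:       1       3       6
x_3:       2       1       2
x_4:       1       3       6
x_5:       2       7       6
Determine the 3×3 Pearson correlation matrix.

Step 1 — column means:
  mean(X_1) = (2 + 1 + 2 + 1 + 2) / 5 = 8/5 = 1.6
  mean(X_2) = (5 + 3 + 1 + 3 + 7) / 5 = 19/5 = 3.8
  mean(X_3) = (7 + 6 + 2 + 6 + 6) / 5 = 27/5 = 5.4

Step 2 — sample variances and covariances s[i,j] = (1/(n-1)) · Σ_k (x_{k,i} - mean_i) · (x_{k,j} - mean_j), with n-1 = 4:
  s[X_1,X_1] = ((0.4)·(0.4) + (-0.6)·(-0.6) + (0.4)·(0.4) + (-0.6)·(-0.6) + (0.4)·(0.4)) / 4 = 1.2/4 = 0.3
  s[X_1,X_2] = ((0.4)·(1.2) + (-0.6)·(-0.8) + (0.4)·(-2.8) + (-0.6)·(-0.8) + (0.4)·(3.2)) / 4 = 1.6/4 = 0.4
  s[X_1,X_3] = ((0.4)·(1.6) + (-0.6)·(0.6) + (0.4)·(-3.4) + (-0.6)·(0.6) + (0.4)·(0.6)) / 4 = -1.2/4 = -0.3
  s[X_2,X_2] = ((1.2)·(1.2) + (-0.8)·(-0.8) + (-2.8)·(-2.8) + (-0.8)·(-0.8) + (3.2)·(3.2)) / 4 = 20.8/4 = 5.2
  s[X_2,X_3] = ((1.2)·(1.6) + (-0.8)·(0.6) + (-2.8)·(-3.4) + (-0.8)·(0.6) + (3.2)·(0.6)) / 4 = 12.4/4 = 3.1
  s[X_3,X_3] = ((1.6)·(1.6) + (0.6)·(0.6) + (-3.4)·(-3.4) + (0.6)·(0.6) + (0.6)·(0.6)) / 4 = 15.2/4 = 3.8
  Sample standard deviations s_i = √(s[i,i]):
  s(X_1) = √(0.3) = 0.5477
  s(X_2) = √(5.2) = 2.2804
  s(X_3) = √(3.8) = 1.9494

Step 3 — r_{ij} = s_{ij} / (s_i · s_j):
  r[X_1,X_1] = 1 (diagonal).
  r[X_1,X_2] = 0.4 / (0.5477 · 2.2804) = 0.4 / 1.249 = 0.3203
  r[X_1,X_3] = -0.3 / (0.5477 · 1.9494) = -0.3 / 1.0677 = -0.281
  r[X_2,X_2] = 1 (diagonal).
  r[X_2,X_3] = 3.1 / (2.2804 · 1.9494) = 3.1 / 4.4452 = 0.6974
  r[X_3,X_3] = 1 (diagonal).

R is symmetric with unit diagonal. Assembling:

R = [[1, 0.3203, -0.281],
 [0.3203, 1, 0.6974],
 [-0.281, 0.6974, 1]]


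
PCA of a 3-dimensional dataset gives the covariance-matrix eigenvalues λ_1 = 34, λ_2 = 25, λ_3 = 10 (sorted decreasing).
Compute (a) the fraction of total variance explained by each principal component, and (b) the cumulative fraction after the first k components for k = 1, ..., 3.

Step 1 — total variance = trace(Sigma) = Σ λ_i = 34 + 25 + 10 = 69.

Step 2 — fraction explained by component i = λ_i / Σ λ:
  PC1: 34/69 = 0.4928
  PC2: 25/69 = 0.3623
  PC3: 10/69 = 0.1449

Step 3 — cumulative fraction after k components = (λ_1 + ... + λ_k) / Σ λ:
  k = 1: 34/69 = 0.4928
  k = 2: (34 + 25)/69 = 59/69 = 0.8551
  k = 3: (34 + 25 + 10)/69 = 69/69 = 1

Summary (fraction, with percent):

explained: PC1 0.4928 (49.28%), PC2 0.3623 (36.23%), PC3 0.1449 (14.49%);  cumulative: 0.4928, 0.8551, 1


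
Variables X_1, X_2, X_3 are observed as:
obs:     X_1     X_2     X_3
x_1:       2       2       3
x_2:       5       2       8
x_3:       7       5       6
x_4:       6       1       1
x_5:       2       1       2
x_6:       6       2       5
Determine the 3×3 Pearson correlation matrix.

Step 1 — column means:
  mean(X_1) = (2 + 5 + 7 + 6 + 2 + 6) / 6 = 28/6 = 4.6667
  mean(X_2) = (2 + 2 + 5 + 1 + 1 + 2) / 6 = 13/6 = 2.1667
  mean(X_3) = (3 + 8 + 6 + 1 + 2 + 5) / 6 = 25/6 = 4.1667

Step 2 — sample variances and covariances s[i,j] = (1/(n-1)) · Σ_k (x_{k,i} - mean_i) · (x_{k,j} - mean_j), with n-1 = 5:
  s[X_1,X_1] = ((-2.6667)·(-2.6667) + (0.3333)·(0.3333) + (2.3333)·(2.3333) + (1.3333)·(1.3333) + (-2.6667)·(-2.6667) + (1.3333)·(1.3333)) / 5 = 23.3333/5 = 4.6667
  s[X_1,X_2] = ((-2.6667)·(-0.1667) + (0.3333)·(-0.1667) + (2.3333)·(2.8333) + (1.3333)·(-1.1667) + (-2.6667)·(-1.1667) + (1.3333)·(-0.1667)) / 5 = 8.3333/5 = 1.6667
  s[X_1,X_3] = ((-2.6667)·(-1.1667) + (0.3333)·(3.8333) + (2.3333)·(1.8333) + (1.3333)·(-3.1667) + (-2.6667)·(-2.1667) + (1.3333)·(0.8333)) / 5 = 11.3333/5 = 2.2667
  s[X_2,X_2] = ((-0.1667)·(-0.1667) + (-0.1667)·(-0.1667) + (2.8333)·(2.8333) + (-1.1667)·(-1.1667) + (-1.1667)·(-1.1667) + (-0.1667)·(-0.1667)) / 5 = 10.8333/5 = 2.1667
  s[X_2,X_3] = ((-0.1667)·(-1.1667) + (-0.1667)·(3.8333) + (2.8333)·(1.8333) + (-1.1667)·(-3.1667) + (-1.1667)·(-2.1667) + (-0.1667)·(0.8333)) / 5 = 10.8333/5 = 2.1667
  s[X_3,X_3] = ((-1.1667)·(-1.1667) + (3.8333)·(3.8333) + (1.8333)·(1.8333) + (-3.1667)·(-3.1667) + (-2.1667)·(-2.1667) + (0.8333)·(0.8333)) / 5 = 34.8333/5 = 6.9667
  Sample standard deviations s_i = √(s[i,i]):
  s(X_1) = √(4.6667) = 2.1602
  s(X_2) = √(2.1667) = 1.472
  s(X_3) = √(6.9667) = 2.6394

Step 3 — r_{ij} = s_{ij} / (s_i · s_j):
  r[X_1,X_1] = 1 (diagonal).
  r[X_1,X_2] = 1.6667 / (2.1602 · 1.472) = 1.6667 / 3.1798 = 0.5241
  r[X_1,X_3] = 2.2667 / (2.1602 · 2.6394) = 2.2667 / 5.7019 = 0.3975
  r[X_2,X_2] = 1 (diagonal).
  r[X_2,X_3] = 2.1667 / (1.472 · 2.6394) = 2.1667 / 3.8852 = 0.5577
  r[X_3,X_3] = 1 (diagonal).

R is symmetric with unit diagonal. Assembling:

R = [[1, 0.5241, 0.3975],
 [0.5241, 1, 0.5577],
 [0.3975, 0.5577, 1]]


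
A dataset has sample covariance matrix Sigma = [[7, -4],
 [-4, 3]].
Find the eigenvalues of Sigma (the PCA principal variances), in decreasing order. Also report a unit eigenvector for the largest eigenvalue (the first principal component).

Step 1 — characteristic polynomial of 2×2 Sigma:
  det(Sigma - λI) = λ² - trace · λ + det = 0.
  trace = 7 + 3 = 10, det = 7·3 - (-4)² = 5.
Step 2 — discriminant:
  Δ = trace² - 4·det = 100 - 20 = 80.
Step 3 — eigenvalues:
  λ = (trace ± √Δ)/2 = (10 ± 8.9443)/2,
  λ_1 = 9.4721,  λ_2 = 0.5279.

Step 4 — unit eigenvector for λ_1: solve (Sigma - λ_1 I)v = 0. First row:
  (7 - 9.4721)·v_x + (-4)·v_y = 0, i.e. (-2.4721)·v_x + (-4)·v_y = 0,
  so v ∝ (b, λ_1 - a) = (-4, 2.4721); multiply by -1 so the first entry is positive: u = (4, -2.4721).
  ||u|| = √((4)² + (-2.4721)²) = √(22.1115) ≈ 4.7023,
  v_1 = u/||u|| ≈ (0.8507, -0.5257) (||v_1|| = 1).

λ_1 = 9.4721,  λ_2 = 0.5279;  v_1 ≈ (0.8507, -0.5257)


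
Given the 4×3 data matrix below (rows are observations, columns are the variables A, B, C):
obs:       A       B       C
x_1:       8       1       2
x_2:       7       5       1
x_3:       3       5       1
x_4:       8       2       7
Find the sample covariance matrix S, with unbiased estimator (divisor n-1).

Step 1 — column means:
  mean(A) = (8 + 7 + 3 + 8) / 4 = 26/4 = 6.5
  mean(B) = (1 + 5 + 5 + 2) / 4 = 13/4 = 3.25
  mean(C) = (2 + 1 + 1 + 7) / 4 = 11/4 = 2.75

Step 2 — sample covariance S[i,j] = (1/(n-1)) · Σ_k (x_{k,i} - mean_i) · (x_{k,j} - mean_j), with n-1 = 3.
  S[A,A] = ((1.5)·(1.5) + (0.5)·(0.5) + (-3.5)·(-3.5) + (1.5)·(1.5)) / 3 = 17/3 = 5.6667
  S[A,B] = ((1.5)·(-2.25) + (0.5)·(1.75) + (-3.5)·(1.75) + (1.5)·(-1.25)) / 3 = -10.5/3 = -3.5
  S[A,C] = ((1.5)·(-0.75) + (0.5)·(-1.75) + (-3.5)·(-1.75) + (1.5)·(4.25)) / 3 = 10.5/3 = 3.5
  S[B,B] = ((-2.25)·(-2.25) + (1.75)·(1.75) + (1.75)·(1.75) + (-1.25)·(-1.25)) / 3 = 12.75/3 = 4.25
  S[B,C] = ((-2.25)·(-0.75) + (1.75)·(-1.75) + (1.75)·(-1.75) + (-1.25)·(4.25)) / 3 = -9.75/3 = -3.25
  S[C,C] = ((-0.75)·(-0.75) + (-1.75)·(-1.75) + (-1.75)·(-1.75) + (4.25)·(4.25)) / 3 = 24.75/3 = 8.25

S is symmetric (S[j,i] = S[i,j]). Assembling:

S = [[5.6667, -3.5, 3.5],
 [-3.5, 4.25, -3.25],
 [3.5, -3.25, 8.25]]


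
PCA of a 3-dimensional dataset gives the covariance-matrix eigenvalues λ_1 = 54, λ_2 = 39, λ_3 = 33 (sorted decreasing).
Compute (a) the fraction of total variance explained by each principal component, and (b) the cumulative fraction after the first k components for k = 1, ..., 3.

Step 1 — total variance = trace(Sigma) = Σ λ_i = 54 + 39 + 33 = 126.

Step 2 — fraction explained by component i = λ_i / Σ λ:
  PC1: 54/126 = 0.4286
  PC2: 39/126 = 0.3095
  PC3: 33/126 = 0.2619

Step 3 — cumulative fraction after k components = (λ_1 + ... + λ_k) / Σ λ:
  k = 1: 54/126 = 0.4286
  k = 2: (54 + 39)/126 = 93/126 = 0.7381
  k = 3: (54 + 39 + 33)/126 = 126/126 = 1

Summary (fraction, with percent):

explained: PC1 0.4286 (42.86%), PC2 0.3095 (30.95%), PC3 0.2619 (26.19%);  cumulative: 0.4286, 0.7381, 1


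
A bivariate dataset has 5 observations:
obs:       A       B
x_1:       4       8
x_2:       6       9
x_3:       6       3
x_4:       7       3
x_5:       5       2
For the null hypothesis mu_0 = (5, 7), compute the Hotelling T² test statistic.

Step 1 — sample mean vector:
  mean(A) = (4 + 6 + 6 + 7 + 5) / 5 = 28/5 = 5.6
  mean(B) = (8 + 9 + 3 + 3 + 2) / 5 = 25/5 = 5
  x̄ = (5.6, 5),  deviation x̄ - mu_0 = (5.6, 5) - (5, 7) = (0.6, -2).

Step 2 — sample covariance matrix, S[i,j] = (1/(n-1)) · Σ_k (x_{k,i} - mean_i) · (x_{k,j} - mean_j), divisor n-1 = 4:
  S[A,A] = ((-1.6)·(-1.6) + (0.4)·(0.4) + (0.4)·(0.4) + (1.4)·(1.4) + (-0.6)·(-0.6)) / 4 = 5.2/4 = 1.3
  S[A,B] = ((-1.6)·(3) + (0.4)·(4) + (0.4)·(-2) + (1.4)·(-2) + (-0.6)·(-3)) / 4 = -5/4 = -1.25
  S[B,B] = ((3)·(3) + (4)·(4) + (-2)·(-2) + (-2)·(-2) + (-3)·(-3)) / 4 = 42/4 = 10.5
  S = [[1.3, -1.25],
 [-1.25, 10.5]].

Step 3 — invert S. det(S) = 1.3·10.5 - (-1.25)² = 12.0875.
  S^{-1} = (1/det) · [[d, -b], [-b, a]] = [[0.8687, 0.1034],
 [0.1034, 0.1075]].

Step 4 — quadratic form (x̄ - mu_0)^T · S^{-1} · (x̄ - mu_0):
  S^{-1} · (x̄ - mu_0) = (0.3144, -0.1531),
  (x̄ - mu_0)^T · [...] = (0.6)·(0.3144) + (-2)·(-0.1531) = 0.4947.

Step 5 — scale by n: T² = 5 · 0.4947 = 2.4736.

T² ≈ 2.4736


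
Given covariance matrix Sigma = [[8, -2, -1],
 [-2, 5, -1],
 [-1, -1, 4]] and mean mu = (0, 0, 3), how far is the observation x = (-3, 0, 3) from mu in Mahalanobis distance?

Step 1 — centre the observation: (x - mu) = (-3, 0, 0).

Step 2 — invert Sigma (cofactor / det for 3×3, or solve directly):
  Sigma^{-1} = [[0.1496, 0.0709, 0.0551],
 [0.0709, 0.2441, 0.0787],
 [0.0551, 0.0787, 0.2835]].

Step 3 — form the quadratic (x - mu)^T · Sigma^{-1} · (x - mu):
  Sigma^{-1} · (x - mu) = (-0.4488, -0.2126, -0.1654).
  (x - mu)^T · [Sigma^{-1} · (x - mu)] = (-3)·(-0.4488) + (0)·(-0.2126) + (0)·(-0.1654) = 1.3465.

Step 4 — take square root: d = √(1.3465) ≈ 1.1604.

d(x, mu) = √(1.3465) ≈ 1.1604


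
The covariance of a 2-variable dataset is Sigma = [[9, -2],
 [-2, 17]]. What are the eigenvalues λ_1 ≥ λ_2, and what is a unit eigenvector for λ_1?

Step 1 — characteristic polynomial of 2×2 Sigma:
  det(Sigma - λI) = λ² - trace · λ + det = 0.
  trace = 9 + 17 = 26, det = 9·17 - (-2)² = 149.
Step 2 — discriminant:
  Δ = trace² - 4·det = 676 - 596 = 80.
Step 3 — eigenvalues:
  λ = (trace ± √Δ)/2 = (26 ± 8.9443)/2,
  λ_1 = 17.4721,  λ_2 = 8.5279.

Step 4 — unit eigenvector for λ_1: solve (Sigma - λ_1 I)v = 0. First row:
  (9 - 17.4721)·v_x + (-2)·v_y = 0, i.e. (-8.4721)·v_x + (-2)·v_y = 0,
  so v ∝ (b, λ_1 - a) = (-2, 8.4721); multiply by -1 so the first entry is positive: u = (2, -8.4721).
  ||u|| = √((2)² + (-8.4721)²) = √(75.7771) ≈ 8.705,
  v_1 = u/||u|| ≈ (0.2298, -0.9732) (||v_1|| = 1).

λ_1 = 17.4721,  λ_2 = 8.5279;  v_1 ≈ (0.2298, -0.9732)


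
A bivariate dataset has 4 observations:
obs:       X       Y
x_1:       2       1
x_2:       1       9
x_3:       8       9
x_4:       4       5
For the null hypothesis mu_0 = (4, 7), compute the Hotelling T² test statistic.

Step 1 — sample mean vector:
  mean(X) = (2 + 1 + 8 + 4) / 4 = 15/4 = 3.75
  mean(Y) = (1 + 9 + 9 + 5) / 4 = 24/4 = 6
  x̄ = (3.75, 6),  deviation x̄ - mu_0 = (3.75, 6) - (4, 7) = (-0.25, -1).

Step 2 — sample covariance matrix, S[i,j] = (1/(n-1)) · Σ_k (x_{k,i} - mean_i) · (x_{k,j} - mean_j), divisor n-1 = 3:
  S[X,X] = ((-1.75)·(-1.75) + (-2.75)·(-2.75) + (4.25)·(4.25) + (0.25)·(0.25)) / 3 = 28.75/3 = 9.5833
  S[X,Y] = ((-1.75)·(-5) + (-2.75)·(3) + (4.25)·(3) + (0.25)·(-1)) / 3 = 13/3 = 4.3333
  S[Y,Y] = ((-5)·(-5) + (3)·(3) + (3)·(3) + (-1)·(-1)) / 3 = 44/3 = 14.6667
  S = [[9.5833, 4.3333],
 [4.3333, 14.6667]].

Step 3 — invert S. det(S) = 9.5833·14.6667 - (4.3333)² = 121.7778.
  S^{-1} = (1/det) · [[d, -b], [-b, a]] = [[0.1204, -0.0356],
 [-0.0356, 0.0787]].

Step 4 — quadratic form (x̄ - mu_0)^T · S^{-1} · (x̄ - mu_0):
  S^{-1} · (x̄ - mu_0) = (0.0055, -0.0698),
  (x̄ - mu_0)^T · [...] = (-0.25)·(0.0055) + (-1)·(-0.0698) = 0.0684.

Step 5 — scale by n: T² = 4 · 0.0684 = 0.2737.

T² ≈ 0.2737


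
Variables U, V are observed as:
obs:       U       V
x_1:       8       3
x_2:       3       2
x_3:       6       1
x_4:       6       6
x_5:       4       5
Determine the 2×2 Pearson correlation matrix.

Step 1 — column means:
  mean(U) = (8 + 3 + 6 + 6 + 4) / 5 = 27/5 = 5.4
  mean(V) = (3 + 2 + 1 + 6 + 5) / 5 = 17/5 = 3.4

Step 2 — sample variances and covariances s[i,j] = (1/(n-1)) · Σ_k (x_{k,i} - mean_i) · (x_{k,j} - mean_j), with n-1 = 4:
  s[U,U] = ((2.6)·(2.6) + (-2.4)·(-2.4) + (0.6)·(0.6) + (0.6)·(0.6) + (-1.4)·(-1.4)) / 4 = 15.2/4 = 3.8
  s[U,V] = ((2.6)·(-0.4) + (-2.4)·(-1.4) + (0.6)·(-2.4) + (0.6)·(2.6) + (-1.4)·(1.6)) / 4 = 0.2/4 = 0.05
  s[V,V] = ((-0.4)·(-0.4) + (-1.4)·(-1.4) + (-2.4)·(-2.4) + (2.6)·(2.6) + (1.6)·(1.6)) / 4 = 17.2/4 = 4.3
  Sample standard deviations s_i = √(s[i,i]):
  s(U) = √(3.8) = 1.9494
  s(V) = √(4.3) = 2.0736

Step 3 — r_{ij} = s_{ij} / (s_i · s_j):
  r[U,U] = 1 (diagonal).
  r[U,V] = 0.05 / (1.9494 · 2.0736) = 0.05 / 4.0423 = 0.0124
  r[V,V] = 1 (diagonal).

R is symmetric with unit diagonal. Assembling:

R = [[1, 0.0124],
 [0.0124, 1]]


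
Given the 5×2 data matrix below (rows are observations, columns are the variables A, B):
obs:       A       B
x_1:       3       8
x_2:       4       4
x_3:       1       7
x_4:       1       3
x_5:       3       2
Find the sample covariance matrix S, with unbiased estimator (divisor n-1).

Step 1 — column means:
  mean(A) = (3 + 4 + 1 + 1 + 3) / 5 = 12/5 = 2.4
  mean(B) = (8 + 4 + 7 + 3 + 2) / 5 = 24/5 = 4.8

Step 2 — sample covariance S[i,j] = (1/(n-1)) · Σ_k (x_{k,i} - mean_i) · (x_{k,j} - mean_j), with n-1 = 4.
  S[A,A] = ((0.6)·(0.6) + (1.6)·(1.6) + (-1.4)·(-1.4) + (-1.4)·(-1.4) + (0.6)·(0.6)) / 4 = 7.2/4 = 1.8
  S[A,B] = ((0.6)·(3.2) + (1.6)·(-0.8) + (-1.4)·(2.2) + (-1.4)·(-1.8) + (0.6)·(-2.8)) / 4 = -1.6/4 = -0.4
  S[B,B] = ((3.2)·(3.2) + (-0.8)·(-0.8) + (2.2)·(2.2) + (-1.8)·(-1.8) + (-2.8)·(-2.8)) / 4 = 26.8/4 = 6.7

S is symmetric (S[j,i] = S[i,j]). Assembling:

S = [[1.8, -0.4],
 [-0.4, 6.7]]


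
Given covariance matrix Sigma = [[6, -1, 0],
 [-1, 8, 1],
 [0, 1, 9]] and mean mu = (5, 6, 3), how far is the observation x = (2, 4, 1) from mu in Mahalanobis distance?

Step 1 — centre the observation: (x - mu) = (-3, -2, -2).

Step 2 — invert Sigma (cofactor / det for 3×3, or solve directly):
  Sigma^{-1} = [[0.1703, 0.0216, -0.0024],
 [0.0216, 0.1295, -0.0144],
 [-0.0024, -0.0144, 0.1127]].

Step 3 — form the quadratic (x - mu)^T · Sigma^{-1} · (x - mu):
  Sigma^{-1} · (x - mu) = (-0.5492, -0.295, -0.1894).
  (x - mu)^T · [Sigma^{-1} · (x - mu)] = (-3)·(-0.5492) + (-2)·(-0.295) + (-2)·(-0.1894) = 2.6163.

Step 4 — take square root: d = √(2.6163) ≈ 1.6175.

d(x, mu) = √(2.6163) ≈ 1.6175


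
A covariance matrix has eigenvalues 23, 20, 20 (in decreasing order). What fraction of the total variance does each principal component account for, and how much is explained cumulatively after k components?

Step 1 — total variance = trace(Sigma) = Σ λ_i = 23 + 20 + 20 = 63.

Step 2 — fraction explained by component i = λ_i / Σ λ:
  PC1: 23/63 = 0.3651
  PC2: 20/63 = 0.3175
  PC3: 20/63 = 0.3175

Step 3 — cumulative fraction after k components = (λ_1 + ... + λ_k) / Σ λ:
  k = 1: 23/63 = 0.3651
  k = 2: (23 + 20)/63 = 43/63 = 0.6825
  k = 3: (23 + 20 + 20)/63 = 63/63 = 1

Summary (fraction, with percent):

explained: PC1 0.3651 (36.51%), PC2 0.3175 (31.75%), PC3 0.3175 (31.75%);  cumulative: 0.3651, 0.6825, 1


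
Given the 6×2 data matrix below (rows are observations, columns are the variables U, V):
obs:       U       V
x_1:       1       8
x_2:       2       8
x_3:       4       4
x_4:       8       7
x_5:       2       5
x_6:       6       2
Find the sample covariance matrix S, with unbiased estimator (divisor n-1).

Step 1 — column means:
  mean(U) = (1 + 2 + 4 + 8 + 2 + 6) / 6 = 23/6 = 3.8333
  mean(V) = (8 + 8 + 4 + 7 + 5 + 2) / 6 = 34/6 = 5.6667

Step 2 — sample covariance S[i,j] = (1/(n-1)) · Σ_k (x_{k,i} - mean_i) · (x_{k,j} - mean_j), with n-1 = 5.
  S[U,U] = ((-2.8333)·(-2.8333) + (-1.8333)·(-1.8333) + (0.1667)·(0.1667) + (4.1667)·(4.1667) + (-1.8333)·(-1.8333) + (2.1667)·(2.1667)) / 5 = 36.8333/5 = 7.3667
  S[U,V] = ((-2.8333)·(2.3333) + (-1.8333)·(2.3333) + (0.1667)·(-1.6667) + (4.1667)·(1.3333) + (-1.8333)·(-0.6667) + (2.1667)·(-3.6667)) / 5 = -12.3333/5 = -2.4667
  S[V,V] = ((2.3333)·(2.3333) + (2.3333)·(2.3333) + (-1.6667)·(-1.6667) + (1.3333)·(1.3333) + (-0.6667)·(-0.6667) + (-3.6667)·(-3.6667)) / 5 = 29.3333/5 = 5.8667

S is symmetric (S[j,i] = S[i,j]). Assembling:

S = [[7.3667, -2.4667],
 [-2.4667, 5.8667]]


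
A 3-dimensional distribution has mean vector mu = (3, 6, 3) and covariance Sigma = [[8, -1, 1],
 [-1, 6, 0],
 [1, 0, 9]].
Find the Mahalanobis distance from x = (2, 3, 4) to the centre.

Step 1 — centre the observation: (x - mu) = (-1, -3, 1).

Step 2 — invert Sigma (cofactor / det for 3×3, or solve directly):
  Sigma^{-1} = [[0.1295, 0.0216, -0.0144],
 [0.0216, 0.1703, -0.0024],
 [-0.0144, -0.0024, 0.1127]].

Step 3 — form the quadratic (x - mu)^T · Sigma^{-1} · (x - mu):
  Sigma^{-1} · (x - mu) = (-0.2086, -0.5348, 0.1343).
  (x - mu)^T · [Sigma^{-1} · (x - mu)] = (-1)·(-0.2086) + (-3)·(-0.5348) + (1)·(0.1343) = 1.9472.

Step 4 — take square root: d = √(1.9472) ≈ 1.3954.

d(x, mu) = √(1.9472) ≈ 1.3954


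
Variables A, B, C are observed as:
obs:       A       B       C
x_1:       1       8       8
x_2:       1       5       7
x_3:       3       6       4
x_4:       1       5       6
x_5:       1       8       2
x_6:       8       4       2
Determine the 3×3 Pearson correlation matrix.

Step 1 — column means:
  mean(A) = (1 + 1 + 3 + 1 + 1 + 8) / 6 = 15/6 = 2.5
  mean(B) = (8 + 5 + 6 + 5 + 8 + 4) / 6 = 36/6 = 6
  mean(C) = (8 + 7 + 4 + 6 + 2 + 2) / 6 = 29/6 = 4.8333

Step 2 — sample variances and covariances s[i,j] = (1/(n-1)) · Σ_k (x_{k,i} - mean_i) · (x_{k,j} - mean_j), with n-1 = 5:
  s[A,A] = ((-1.5)·(-1.5) + (-1.5)·(-1.5) + (0.5)·(0.5) + (-1.5)·(-1.5) + (-1.5)·(-1.5) + (5.5)·(5.5)) / 5 = 39.5/5 = 7.9
  s[A,B] = ((-1.5)·(2) + (-1.5)·(-1) + (0.5)·(0) + (-1.5)·(-1) + (-1.5)·(2) + (5.5)·(-2)) / 5 = -14/5 = -2.8
  s[A,C] = ((-1.5)·(3.1667) + (-1.5)·(2.1667) + (0.5)·(-0.8333) + (-1.5)·(1.1667) + (-1.5)·(-2.8333) + (5.5)·(-2.8333)) / 5 = -21.5/5 = -4.3
  s[B,B] = ((2)·(2) + (-1)·(-1) + (0)·(0) + (-1)·(-1) + (2)·(2) + (-2)·(-2)) / 5 = 14/5 = 2.8
  s[B,C] = ((2)·(3.1667) + (-1)·(2.1667) + (0)·(-0.8333) + (-1)·(1.1667) + (2)·(-2.8333) + (-2)·(-2.8333)) / 5 = 3/5 = 0.6
  s[C,C] = ((3.1667)·(3.1667) + (2.1667)·(2.1667) + (-0.8333)·(-0.8333) + (1.1667)·(1.1667) + (-2.8333)·(-2.8333) + (-2.8333)·(-2.8333)) / 5 = 32.8333/5 = 6.5667
  Sample standard deviations s_i = √(s[i,i]):
  s(A) = √(7.9) = 2.8107
  s(B) = √(2.8) = 1.6733
  s(C) = √(6.5667) = 2.5626

Step 3 — r_{ij} = s_{ij} / (s_i · s_j):
  r[A,A] = 1 (diagonal).
  r[A,B] = -2.8 / (2.8107 · 1.6733) = -2.8 / 4.7032 = -0.5953
  r[A,C] = -4.3 / (2.8107 · 2.5626) = -4.3 / 7.2025 = -0.597
  r[B,B] = 1 (diagonal).
  r[B,C] = 0.6 / (1.6733 · 2.5626) = 0.6 / 4.288 = 0.1399
  r[C,C] = 1 (diagonal).

R is symmetric with unit diagonal. Assembling:

R = [[1, -0.5953, -0.597],
 [-0.5953, 1, 0.1399],
 [-0.597, 0.1399, 1]]


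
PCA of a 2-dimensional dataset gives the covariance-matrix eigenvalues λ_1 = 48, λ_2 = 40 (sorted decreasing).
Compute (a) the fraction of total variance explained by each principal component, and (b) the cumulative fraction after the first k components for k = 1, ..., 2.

Step 1 — total variance = trace(Sigma) = Σ λ_i = 48 + 40 = 88.

Step 2 — fraction explained by component i = λ_i / Σ λ:
  PC1: 48/88 = 0.5455
  PC2: 40/88 = 0.4545

Step 3 — cumulative fraction after k components = (λ_1 + ... + λ_k) / Σ λ:
  k = 1: 48/88 = 0.5455
  k = 2: (48 + 40)/88 = 88/88 = 1

Summary (fraction, with percent):

explained: PC1 0.5455 (54.55%), PC2 0.4545 (45.45%);  cumulative: 0.5455, 1


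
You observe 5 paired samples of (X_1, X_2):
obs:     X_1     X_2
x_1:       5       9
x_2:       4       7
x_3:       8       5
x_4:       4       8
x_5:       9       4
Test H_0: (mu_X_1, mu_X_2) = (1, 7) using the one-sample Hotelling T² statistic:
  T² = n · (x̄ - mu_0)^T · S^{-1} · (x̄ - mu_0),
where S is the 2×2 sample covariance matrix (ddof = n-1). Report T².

Step 1 — sample mean vector:
  mean(X_1) = (5 + 4 + 8 + 4 + 9) / 5 = 30/5 = 6
  mean(X_2) = (9 + 7 + 5 + 8 + 4) / 5 = 33/5 = 6.6
  x̄ = (6, 6.6),  deviation x̄ - mu_0 = (6, 6.6) - (1, 7) = (5, -0.4).

Step 2 — sample covariance matrix, S[i,j] = (1/(n-1)) · Σ_k (x_{k,i} - mean_i) · (x_{k,j} - mean_j), divisor n-1 = 4:
  S[X_1,X_1] = ((-1)·(-1) + (-2)·(-2) + (2)·(2) + (-2)·(-2) + (3)·(3)) / 4 = 22/4 = 5.5
  S[X_1,X_2] = ((-1)·(2.4) + (-2)·(0.4) + (2)·(-1.6) + (-2)·(1.4) + (3)·(-2.6)) / 4 = -17/4 = -4.25
  S[X_2,X_2] = ((2.4)·(2.4) + (0.4)·(0.4) + (-1.6)·(-1.6) + (1.4)·(1.4) + (-2.6)·(-2.6)) / 4 = 17.2/4 = 4.3
  S = [[5.5, -4.25],
 [-4.25, 4.3]].

Step 3 — invert S. det(S) = 5.5·4.3 - (-4.25)² = 5.5875.
  S^{-1} = (1/det) · [[d, -b], [-b, a]] = [[0.7696, 0.7606],
 [0.7606, 0.9843]].

Step 4 — quadratic form (x̄ - mu_0)^T · S^{-1} · (x̄ - mu_0):
  S^{-1} · (x̄ - mu_0) = (3.5436, 3.4094),
  (x̄ - mu_0)^T · [...] = (5)·(3.5436) + (-0.4)·(3.4094) = 16.3544.

Step 5 — scale by n: T² = 5 · 16.3544 = 81.7718.

T² ≈ 81.7718


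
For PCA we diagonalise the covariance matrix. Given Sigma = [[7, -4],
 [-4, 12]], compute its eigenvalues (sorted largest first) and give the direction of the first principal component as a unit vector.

Step 1 — characteristic polynomial of 2×2 Sigma:
  det(Sigma - λI) = λ² - trace · λ + det = 0.
  trace = 7 + 12 = 19, det = 7·12 - (-4)² = 68.
Step 2 — discriminant:
  Δ = trace² - 4·det = 361 - 272 = 89.
Step 3 — eigenvalues:
  λ = (trace ± √Δ)/2 = (19 ± 9.434)/2,
  λ_1 = 14.217,  λ_2 = 4.783.

Step 4 — unit eigenvector for λ_1: solve (Sigma - λ_1 I)v = 0. First row:
  (7 - 14.217)·v_x + (-4)·v_y = 0, i.e. (-7.217)·v_x + (-4)·v_y = 0,
  so v ∝ (b, λ_1 - a) = (-4, 7.217); multiply by -1 so the first entry is positive: u = (4, -7.217).
  ||u|| = √((4)² + (-7.217)²) = √(68.085) ≈ 8.2514,
  v_1 = u/||u|| ≈ (0.4848, -0.8746) (||v_1|| = 1).

λ_1 = 14.217,  λ_2 = 4.783;  v_1 ≈ (0.4848, -0.8746)


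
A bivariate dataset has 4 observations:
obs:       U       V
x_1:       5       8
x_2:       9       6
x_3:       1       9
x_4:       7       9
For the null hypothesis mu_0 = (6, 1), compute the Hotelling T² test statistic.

Step 1 — sample mean vector:
  mean(U) = (5 + 9 + 1 + 7) / 4 = 22/4 = 5.5
  mean(V) = (8 + 6 + 9 + 9) / 4 = 32/4 = 8
  x̄ = (5.5, 8),  deviation x̄ - mu_0 = (5.5, 8) - (6, 1) = (-0.5, 7).

Step 2 — sample covariance matrix, S[i,j] = (1/(n-1)) · Σ_k (x_{k,i} - mean_i) · (x_{k,j} - mean_j), divisor n-1 = 3:
  S[U,U] = ((-0.5)·(-0.5) + (3.5)·(3.5) + (-4.5)·(-4.5) + (1.5)·(1.5)) / 3 = 35/3 = 11.6667
  S[U,V] = ((-0.5)·(0) + (3.5)·(-2) + (-4.5)·(1) + (1.5)·(1)) / 3 = -10/3 = -3.3333
  S[V,V] = ((0)·(0) + (-2)·(-2) + (1)·(1) + (1)·(1)) / 3 = 6/3 = 2
  S = [[11.6667, -3.3333],
 [-3.3333, 2]].

Step 3 — invert S. det(S) = 11.6667·2 - (-3.3333)² = 12.2222.
  S^{-1} = (1/det) · [[d, -b], [-b, a]] = [[0.1636, 0.2727],
 [0.2727, 0.9545]].

Step 4 — quadratic form (x̄ - mu_0)^T · S^{-1} · (x̄ - mu_0):
  S^{-1} · (x̄ - mu_0) = (1.8273, 6.5455),
  (x̄ - mu_0)^T · [...] = (-0.5)·(1.8273) + (7)·(6.5455) = 44.9045.

Step 5 — scale by n: T² = 4 · 44.9045 = 179.6182.

T² ≈ 179.6182


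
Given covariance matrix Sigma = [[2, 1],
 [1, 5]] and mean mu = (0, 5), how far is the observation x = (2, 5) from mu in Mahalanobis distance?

Step 1 — centre the observation: (x - mu) = (2, 0).

Step 2 — invert Sigma. det(Sigma) = 2·5 - (1)² = 9.
  Sigma^{-1} = (1/det) · [[d, -b], [-b, a]] = [[0.5556, -0.1111],
 [-0.1111, 0.2222]].

Step 3 — form the quadratic (x - mu)^T · Sigma^{-1} · (x - mu):
  Sigma^{-1} · (x - mu) = (1.1111, -0.2222).
  (x - mu)^T · [Sigma^{-1} · (x - mu)] = (2)·(1.1111) + (0)·(-0.2222) = 2.2222.

Step 4 — take square root: d = √(2.2222) ≈ 1.4907.

d(x, mu) = √(2.2222) ≈ 1.4907


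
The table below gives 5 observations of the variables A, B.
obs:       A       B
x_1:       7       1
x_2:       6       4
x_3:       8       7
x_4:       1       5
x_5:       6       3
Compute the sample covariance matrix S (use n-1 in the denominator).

Step 1 — column means:
  mean(A) = (7 + 6 + 8 + 1 + 6) / 5 = 28/5 = 5.6
  mean(B) = (1 + 4 + 7 + 5 + 3) / 5 = 20/5 = 4

Step 2 — sample covariance S[i,j] = (1/(n-1)) · Σ_k (x_{k,i} - mean_i) · (x_{k,j} - mean_j), with n-1 = 4.
  S[A,A] = ((1.4)·(1.4) + (0.4)·(0.4) + (2.4)·(2.4) + (-4.6)·(-4.6) + (0.4)·(0.4)) / 4 = 29.2/4 = 7.3
  S[A,B] = ((1.4)·(-3) + (0.4)·(0) + (2.4)·(3) + (-4.6)·(1) + (0.4)·(-1)) / 4 = -2/4 = -0.5
  S[B,B] = ((-3)·(-3) + (0)·(0) + (3)·(3) + (1)·(1) + (-1)·(-1)) / 4 = 20/4 = 5

S is symmetric (S[j,i] = S[i,j]). Assembling:

S = [[7.3, -0.5],
 [-0.5, 5]]


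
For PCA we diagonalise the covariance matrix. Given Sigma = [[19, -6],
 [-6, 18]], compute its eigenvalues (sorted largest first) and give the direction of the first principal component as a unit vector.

Step 1 — characteristic polynomial of 2×2 Sigma:
  det(Sigma - λI) = λ² - trace · λ + det = 0.
  trace = 19 + 18 = 37, det = 19·18 - (-6)² = 306.
Step 2 — discriminant:
  Δ = trace² - 4·det = 1369 - 1224 = 145.
Step 3 — eigenvalues:
  λ = (trace ± √Δ)/2 = (37 ± 12.0416)/2,
  λ_1 = 24.5208,  λ_2 = 12.4792.

Step 4 — unit eigenvector for λ_1: solve (Sigma - λ_1 I)v = 0. First row:
  (19 - 24.5208)·v_x + (-6)·v_y = 0, i.e. (-5.5208)·v_x + (-6)·v_y = 0,
  so v ∝ (b, λ_1 - a) = (-6, 5.5208); multiply by -1 so the first entry is positive: u = (6, -5.5208).
  ||u|| = √((6)² + (-5.5208)²) = √(66.4792) ≈ 8.1535,
  v_1 = u/||u|| ≈ (0.7359, -0.6771) (||v_1|| = 1).

λ_1 = 24.5208,  λ_2 = 12.4792;  v_1 ≈ (0.7359, -0.6771)


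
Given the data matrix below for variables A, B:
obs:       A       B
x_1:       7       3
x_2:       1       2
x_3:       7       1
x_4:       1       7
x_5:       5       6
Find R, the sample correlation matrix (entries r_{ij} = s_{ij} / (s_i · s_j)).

Step 1 — column means:
  mean(A) = (7 + 1 + 7 + 1 + 5) / 5 = 21/5 = 4.2
  mean(B) = (3 + 2 + 1 + 7 + 6) / 5 = 19/5 = 3.8

Step 2 — sample variances and covariances s[i,j] = (1/(n-1)) · Σ_k (x_{k,i} - mean_i) · (x_{k,j} - mean_j), with n-1 = 4:
  s[A,A] = ((2.8)·(2.8) + (-3.2)·(-3.2) + (2.8)·(2.8) + (-3.2)·(-3.2) + (0.8)·(0.8)) / 4 = 36.8/4 = 9.2
  s[A,B] = ((2.8)·(-0.8) + (-3.2)·(-1.8) + (2.8)·(-2.8) + (-3.2)·(3.2) + (0.8)·(2.2)) / 4 = -12.8/4 = -3.2
  s[B,B] = ((-0.8)·(-0.8) + (-1.8)·(-1.8) + (-2.8)·(-2.8) + (3.2)·(3.2) + (2.2)·(2.2)) / 4 = 26.8/4 = 6.7
  Sample standard deviations s_i = √(s[i,i]):
  s(A) = √(9.2) = 3.0332
  s(B) = √(6.7) = 2.5884

Step 3 — r_{ij} = s_{ij} / (s_i · s_j):
  r[A,A] = 1 (diagonal).
  r[A,B] = -3.2 / (3.0332 · 2.5884) = -3.2 / 7.8511 = -0.4076
  r[B,B] = 1 (diagonal).

R is symmetric with unit diagonal. Assembling:

R = [[1, -0.4076],
 [-0.4076, 1]]


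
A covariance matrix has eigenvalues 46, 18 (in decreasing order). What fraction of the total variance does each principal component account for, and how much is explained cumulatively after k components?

Step 1 — total variance = trace(Sigma) = Σ λ_i = 46 + 18 = 64.

Step 2 — fraction explained by component i = λ_i / Σ λ:
  PC1: 46/64 = 0.7188
  PC2: 18/64 = 0.2812

Step 3 — cumulative fraction after k components = (λ_1 + ... + λ_k) / Σ λ:
  k = 1: 46/64 = 0.7188
  k = 2: (46 + 18)/64 = 64/64 = 1

Summary (fraction, with percent):

explained: PC1 0.7188 (71.88%), PC2 0.2812 (28.12%);  cumulative: 0.7188, 1


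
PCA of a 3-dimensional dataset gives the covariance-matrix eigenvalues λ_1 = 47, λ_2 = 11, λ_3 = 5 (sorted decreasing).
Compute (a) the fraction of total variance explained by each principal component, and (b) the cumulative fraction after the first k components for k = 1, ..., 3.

Step 1 — total variance = trace(Sigma) = Σ λ_i = 47 + 11 + 5 = 63.

Step 2 — fraction explained by component i = λ_i / Σ λ:
  PC1: 47/63 = 0.746
  PC2: 11/63 = 0.1746
  PC3: 5/63 = 0.0794

Step 3 — cumulative fraction after k components = (λ_1 + ... + λ_k) / Σ λ:
  k = 1: 47/63 = 0.746
  k = 2: (47 + 11)/63 = 58/63 = 0.9206
  k = 3: (47 + 11 + 5)/63 = 63/63 = 1

Summary (fraction, with percent):

explained: PC1 0.746 (74.6%), PC2 0.1746 (17.46%), PC3 0.0794 (7.94%);  cumulative: 0.746, 0.9206, 1


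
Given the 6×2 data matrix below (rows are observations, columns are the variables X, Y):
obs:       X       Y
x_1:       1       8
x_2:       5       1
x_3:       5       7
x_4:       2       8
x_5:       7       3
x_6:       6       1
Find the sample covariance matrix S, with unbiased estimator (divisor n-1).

Step 1 — column means:
  mean(X) = (1 + 5 + 5 + 2 + 7 + 6) / 6 = 26/6 = 4.3333
  mean(Y) = (8 + 1 + 7 + 8 + 3 + 1) / 6 = 28/6 = 4.6667

Step 2 — sample covariance S[i,j] = (1/(n-1)) · Σ_k (x_{k,i} - mean_i) · (x_{k,j} - mean_j), with n-1 = 5.
  S[X,X] = ((-3.3333)·(-3.3333) + (0.6667)·(0.6667) + (0.6667)·(0.6667) + (-2.3333)·(-2.3333) + (2.6667)·(2.6667) + (1.6667)·(1.6667)) / 5 = 27.3333/5 = 5.4667
  S[X,Y] = ((-3.3333)·(3.3333) + (0.6667)·(-3.6667) + (0.6667)·(2.3333) + (-2.3333)·(3.3333) + (2.6667)·(-1.6667) + (1.6667)·(-3.6667)) / 5 = -30.3333/5 = -6.0667
  S[Y,Y] = ((3.3333)·(3.3333) + (-3.6667)·(-3.6667) + (2.3333)·(2.3333) + (3.3333)·(3.3333) + (-1.6667)·(-1.6667) + (-3.6667)·(-3.6667)) / 5 = 57.3333/5 = 11.4667

S is symmetric (S[j,i] = S[i,j]). Assembling:

S = [[5.4667, -6.0667],
 [-6.0667, 11.4667]]


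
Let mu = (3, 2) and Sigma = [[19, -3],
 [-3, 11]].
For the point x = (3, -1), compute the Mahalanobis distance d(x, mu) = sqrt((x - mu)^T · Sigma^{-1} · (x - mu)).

Step 1 — centre the observation: (x - mu) = (0, -3).

Step 2 — invert Sigma. det(Sigma) = 19·11 - (-3)² = 200.
  Sigma^{-1} = (1/det) · [[d, -b], [-b, a]] = [[0.055, 0.015],
 [0.015, 0.095]].

Step 3 — form the quadratic (x - mu)^T · Sigma^{-1} · (x - mu):
  Sigma^{-1} · (x - mu) = (-0.045, -0.285).
  (x - mu)^T · [Sigma^{-1} · (x - mu)] = (0)·(-0.045) + (-3)·(-0.285) = 0.855.

Step 4 — take square root: d = √(0.855) ≈ 0.9247.

d(x, mu) = √(0.855) ≈ 0.9247


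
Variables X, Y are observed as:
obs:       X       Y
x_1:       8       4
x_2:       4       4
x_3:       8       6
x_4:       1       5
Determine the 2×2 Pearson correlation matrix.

Step 1 — column means:
  mean(X) = (8 + 4 + 8 + 1) / 4 = 21/4 = 5.25
  mean(Y) = (4 + 4 + 6 + 5) / 4 = 19/4 = 4.75

Step 2 — sample variances and covariances s[i,j] = (1/(n-1)) · Σ_k (x_{k,i} - mean_i) · (x_{k,j} - mean_j), with n-1 = 3:
  s[X,X] = ((2.75)·(2.75) + (-1.25)·(-1.25) + (2.75)·(2.75) + (-4.25)·(-4.25)) / 3 = 34.75/3 = 11.5833
  s[X,Y] = ((2.75)·(-0.75) + (-1.25)·(-0.75) + (2.75)·(1.25) + (-4.25)·(0.25)) / 3 = 1.25/3 = 0.4167
  s[Y,Y] = ((-0.75)·(-0.75) + (-0.75)·(-0.75) + (1.25)·(1.25) + (0.25)·(0.25)) / 3 = 2.75/3 = 0.9167
  Sample standard deviations s_i = √(s[i,i]):
  s(X) = √(11.5833) = 3.4034
  s(Y) = √(0.9167) = 0.9574

Step 3 — r_{ij} = s_{ij} / (s_i · s_j):
  r[X,X] = 1 (diagonal).
  r[X,Y] = 0.4167 / (3.4034 · 0.9574) = 0.4167 / 3.2585 = 0.1279
  r[Y,Y] = 1 (diagonal).

R is symmetric with unit diagonal. Assembling:

R = [[1, 0.1279],
 [0.1279, 1]]


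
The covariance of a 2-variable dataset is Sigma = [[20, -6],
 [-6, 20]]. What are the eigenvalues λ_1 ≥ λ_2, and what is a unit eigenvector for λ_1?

Step 1 — characteristic polynomial of 2×2 Sigma:
  det(Sigma - λI) = λ² - trace · λ + det = 0.
  trace = 20 + 20 = 40, det = 20·20 - (-6)² = 364.
Step 2 — discriminant:
  Δ = trace² - 4·det = 1600 - 1456 = 144.
Step 3 — eigenvalues:
  λ = (trace ± √Δ)/2 = (40 ± 12)/2,
  λ_1 = 26,  λ_2 = 14.

Step 4 — unit eigenvector for λ_1: solve (Sigma - λ_1 I)v = 0. First row:
  (20 - 26)·v_x + (-6)·v_y = 0, i.e. (-6)·v_x + (-6)·v_y = 0,
  so v ∝ (b, λ_1 - a) = (-6, 6); multiply by -1 so the first entry is positive: u = (6, -6).
  ||u|| = √((6)² + (-6)²) = √(72) ≈ 8.4853,
  v_1 = u/||u|| ≈ (0.7071, -0.7071) (||v_1|| = 1).

λ_1 = 26,  λ_2 = 14;  v_1 ≈ (0.7071, -0.7071)


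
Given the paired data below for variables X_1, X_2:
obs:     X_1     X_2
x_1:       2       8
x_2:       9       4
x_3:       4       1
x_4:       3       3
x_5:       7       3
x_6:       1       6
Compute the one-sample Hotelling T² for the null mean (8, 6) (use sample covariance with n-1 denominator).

Step 1 — sample mean vector:
  mean(X_1) = (2 + 9 + 4 + 3 + 7 + 1) / 6 = 26/6 = 4.3333
  mean(X_2) = (8 + 4 + 1 + 3 + 3 + 6) / 6 = 25/6 = 4.1667
  x̄ = (4.3333, 4.1667),  deviation x̄ - mu_0 = (4.3333, 4.1667) - (8, 6) = (-3.6667, -1.8333).

Step 2 — sample covariance matrix, S[i,j] = (1/(n-1)) · Σ_k (x_{k,i} - mean_i) · (x_{k,j} - mean_j), divisor n-1 = 5:
  S[X_1,X_1] = ((-2.3333)·(-2.3333) + (4.6667)·(4.6667) + (-0.3333)·(-0.3333) + (-1.3333)·(-1.3333) + (2.6667)·(2.6667) + (-3.3333)·(-3.3333)) / 5 = 47.3333/5 = 9.4667
  S[X_1,X_2] = ((-2.3333)·(3.8333) + (4.6667)·(-0.1667) + (-0.3333)·(-3.1667) + (-1.3333)·(-1.1667) + (2.6667)·(-1.1667) + (-3.3333)·(1.8333)) / 5 = -16.3333/5 = -3.2667
  S[X_2,X_2] = ((3.8333)·(3.8333) + (-0.1667)·(-0.1667) + (-3.1667)·(-3.1667) + (-1.1667)·(-1.1667) + (-1.1667)·(-1.1667) + (1.8333)·(1.8333)) / 5 = 30.8333/5 = 6.1667
  S = [[9.4667, -3.2667],
 [-3.2667, 6.1667]].

Step 3 — invert S. det(S) = 9.4667·6.1667 - (-3.2667)² = 47.7067.
  S^{-1} = (1/det) · [[d, -b], [-b, a]] = [[0.1293, 0.0685],
 [0.0685, 0.1984]].

Step 4 — quadratic form (x̄ - mu_0)^T · S^{-1} · (x̄ - mu_0):
  S^{-1} · (x̄ - mu_0) = (-0.5995, -0.6149),
  (x̄ - mu_0)^T · [...] = (-3.6667)·(-0.5995) + (-1.8333)·(-0.6149) = 3.3254.

Step 5 — scale by n: T² = 6 · 3.3254 = 19.9525.

T² ≈ 19.9525


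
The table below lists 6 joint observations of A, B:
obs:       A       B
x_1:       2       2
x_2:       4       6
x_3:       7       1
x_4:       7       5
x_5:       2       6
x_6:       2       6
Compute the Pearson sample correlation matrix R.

Step 1 — column means:
  mean(A) = (2 + 4 + 7 + 7 + 2 + 2) / 6 = 24/6 = 4
  mean(B) = (2 + 6 + 1 + 5 + 6 + 6) / 6 = 26/6 = 4.3333

Step 2 — sample variances and covariances s[i,j] = (1/(n-1)) · Σ_k (x_{k,i} - mean_i) · (x_{k,j} - mean_j), with n-1 = 5:
  s[A,A] = ((-2)·(-2) + (0)·(0) + (3)·(3) + (3)·(3) + (-2)·(-2) + (-2)·(-2)) / 5 = 30/5 = 6
  s[A,B] = ((-2)·(-2.3333) + (0)·(1.6667) + (3)·(-3.3333) + (3)·(0.6667) + (-2)·(1.6667) + (-2)·(1.6667)) / 5 = -10/5 = -2
  s[B,B] = ((-2.3333)·(-2.3333) + (1.6667)·(1.6667) + (-3.3333)·(-3.3333) + (0.6667)·(0.6667) + (1.6667)·(1.6667) + (1.6667)·(1.6667)) / 5 = 25.3333/5 = 5.0667
  Sample standard deviations s_i = √(s[i,i]):
  s(A) = √(6) = 2.4495
  s(B) = √(5.0667) = 2.2509

Step 3 — r_{ij} = s_{ij} / (s_i · s_j):
  r[A,A] = 1 (diagonal).
  r[A,B] = -2 / (2.4495 · 2.2509) = -2 / 5.5136 = -0.3627
  r[B,B] = 1 (diagonal).

R is symmetric with unit diagonal. Assembling:

R = [[1, -0.3627],
 [-0.3627, 1]]
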